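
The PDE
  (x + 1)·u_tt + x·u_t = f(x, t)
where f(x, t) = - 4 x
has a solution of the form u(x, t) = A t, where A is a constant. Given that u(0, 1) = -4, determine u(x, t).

Substitute the ansatz u = A t into the left-hand side.
Derivatives of the ansatz:
  u_tt = 0
  u_t = A
Term by term:
  (x + 1)·u_tt = 0
  x·u_t = A x
So the left-hand side equals
  A x
This must equal f(x, t) = - 4 x identically.
Matching coefficients of the independent functions:
  [x]:  A = -4
Solving: A = -4.
Check against the point condition:
  u(0, 1) = -4  ⟹  A = -4  ✓
Hence u(x, t) = - 4 t.

Answer: u(x, t) = - 4 t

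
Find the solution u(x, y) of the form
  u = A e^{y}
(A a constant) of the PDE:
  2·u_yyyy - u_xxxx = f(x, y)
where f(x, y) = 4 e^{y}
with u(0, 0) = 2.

Substitute the ansatz u = A e^{y} into the left-hand side.
Derivatives of the ansatz:
  u_yyyy = A e^{y}
  u_xxxx = 0
Term by term:
  2·u_yyyy = 2 A e^{y}
  -u_xxxx = 0
So the left-hand side equals
  2 A e^{y}
This must equal f(x, y) = 4 e^{y} identically.
Matching coefficients of the independent functions:
  [e^{y}]:  2 A = 4
Solving: A = 2.
Check against the point condition:
  u(0, 0) = 2  ⟹  A = 2  ✓
Hence u(x, y) = 2 e^{y}.

Answer: u(x, y) = 2 e^{y}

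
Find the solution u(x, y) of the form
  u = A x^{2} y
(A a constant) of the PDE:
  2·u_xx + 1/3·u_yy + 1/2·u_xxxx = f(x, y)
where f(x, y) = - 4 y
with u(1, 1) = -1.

Substitute the ansatz u = A x^{2} y into the left-hand side.
Derivatives of the ansatz:
  u_xx = 2 A y
  u_yy = 0
  u_xxxx = 0
Term by term:
  2·u_xx = 4 A y
  1/3·u_yy = 0
  1/2·u_xxxx = 0
So the left-hand side equals
  4 A y
This must equal f(x, y) = - 4 y identically.
Matching coefficients of the independent functions:
  [y]:  4 A = -4
Solving: A = -1.
Check against the point condition:
  u(1, 1) = -1  ⟹  A = -1  ✓
Hence u(x, y) = - x^{2} y.

Answer: u(x, y) = - x^{2} y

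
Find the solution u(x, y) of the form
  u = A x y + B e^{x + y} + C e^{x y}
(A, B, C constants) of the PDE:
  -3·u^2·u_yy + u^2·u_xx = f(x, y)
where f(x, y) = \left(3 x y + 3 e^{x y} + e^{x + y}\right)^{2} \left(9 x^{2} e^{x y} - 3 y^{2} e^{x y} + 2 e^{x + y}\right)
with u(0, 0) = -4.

Substitute the ansatz u = A x y + B e^{x + y} + C e^{x y} into the left-hand side.
Derivatives of the ansatz:
  u_yy = B e^{x} e^{y} + C x^{2} e^{x y}
  u_xx = B e^{x} e^{y} + C y^{2} e^{x y}
Term by term:
  -3·u^2·u_yy = - 3 A^{2} B x^{2} y^{2} e^{x} e^{y} - 3 A^{2} C x^{4} y^{2} e^{x y} - 6 A B^{2} x y e^{2 x} e^{2 y} - 6 A B C x^{3} y e^{x} e^{y} e^{x y} - 6 A B C x y e^{x} e^{y} e^{x y} - 6 A C^{2} x^{3} y e^{2 x y} - 3 B^{3} e^{3 x} e^{3 y} - 3 B^{2} C x^{2} e^{2 x} e^{2 y} e^{x y} - 6 B^{2} C e^{2 x} e^{2 y} e^{x y} - 6 B C^{2} x^{2} e^{x} e^{y} e^{2 x y} - 3 B C^{2} e^{x} e^{y} e^{2 x y} - 3 C^{3} x^{2} e^{3 x y}
  u^2·u_xx = A^{2} B x^{2} y^{2} e^{x} e^{y} + A^{2} C x^{2} y^{4} e^{x y} + 2 A B^{2} x y e^{2 x} e^{2 y} + 2 A B C x y^{3} e^{x} e^{y} e^{x y} + 2 A B C x y e^{x} e^{y} e^{x y} + 2 A C^{2} x y^{3} e^{2 x y} + B^{3} e^{3 x} e^{3 y} + B^{2} C y^{2} e^{2 x} e^{2 y} e^{x y} + 2 B^{2} C e^{2 x} e^{2 y} e^{x y} + 2 B C^{2} y^{2} e^{x} e^{y} e^{2 x y} + B C^{2} e^{x} e^{y} e^{2 x y} + C^{3} y^{2} e^{3 x y}
So the left-hand side equals
  - 2 A^{2} B x^{2} y^{2} e^{x} e^{y} - 3 A^{2} C x^{4} y^{2} e^{x y} + A^{2} C x^{2} y^{4} e^{x y} - 4 A B^{2} x y e^{2 x} e^{2 y} - 6 A B C x^{3} y e^{x} e^{y} e^{x y} + 2 A B C x y^{3} e^{x} e^{y} e^{x y} - 4 A B C x y e^{x} e^{y} e^{x y} - 6 A C^{2} x^{3} y e^{2 x y} + 2 A C^{2} x y^{3} e^{2 x y} - 2 B^{3} e^{3 x} e^{3 y} - 3 B^{2} C x^{2} e^{2 x} e^{2 y} e^{x y} + B^{2} C y^{2} e^{2 x} e^{2 y} e^{x y} - 4 B^{2} C e^{2 x} e^{2 y} e^{x y} - 6 B C^{2} x^{2} e^{x} e^{y} e^{2 x y} + 2 B C^{2} y^{2} e^{x} e^{y} e^{2 x y} - 2 B C^{2} e^{x} e^{y} e^{2 x y} - 3 C^{3} x^{2} e^{3 x y} + C^{3} y^{2} e^{3 x y}
This must equal f(x, y) identically; expanded, f = 81 x^{4} y^{2} e^{x y} + 54 x^{3} y e^{x} e^{y} e^{x y} + 162 x^{3} y e^{2 x y} - 27 x^{2} y^{4} e^{x y} + 18 x^{2} y^{2} e^{x} e^{y} + 9 x^{2} e^{2 x} e^{2 y} e^{x y} + 54 x^{2} e^{x} e^{y} e^{2 x y} + 81 x^{2} e^{3 x y} - 18 x y^{3} e^{x} e^{y} e^{x y} - 54 x y^{3} e^{2 x y} + 12 x y e^{2 x} e^{2 y} + 36 x y e^{x} e^{y} e^{x y} - 3 y^{2} e^{2 x} e^{2 y} e^{x y} - 18 y^{2} e^{x} e^{y} e^{2 x y} - 27 y^{2} e^{3 x y} + 2 e^{3 x} e^{3 y} + 12 e^{2 x} e^{2 y} e^{x y} + 18 e^{x} e^{y} e^{2 x y}.
Matching coefficients of the independent functions:
(each divided by its leading coefficient; functions giving the same equation are listed together)
  [x^{2} e^{3 x y}, y^{2} e^{3 x y}]:  C^{3} + 27 = 0
  [e^{3 x} e^{3 y}]:  B^{3} + 1 = 0
  [x y^{3} e^{2 x y}, x^{3} y e^{2 x y}]:  A C^{2} + 27 = 0
  [x^{2} y^{4} e^{x y}, x^{4} y^{2} e^{x y}]:  A^{2} C + 27 = 0
  [e^{x} e^{y} e^{2 x y}, x^{2} e^{x} e^{y} e^{2 x y}, y^{2} e^{x} e^{y} e^{2 x y}]:  B C^{2} + 9 = 0
  [e^{2 x} e^{2 y} e^{x y}, x^{2} e^{2 x} e^{2 y} e^{x y}, y^{2} e^{2 x} e^{2 y} e^{x y}]:  B^{2} C + 3 = 0
  [x y e^{2 x} e^{2 y}]:  A B^{2} + 3 = 0
  [x^{2} y^{2} e^{x} e^{y}]:  A^{2} B + 9 = 0
  [x y e^{x} e^{y} e^{x y}, x y^{3} e^{x} e^{y} e^{x y}, x^{3} y e^{x} e^{y} e^{x y}]:  A B C + 9 = 0
Solving: A = -3, B = -1, C = -3.
Check against the point condition:
  u(0, 0) = -4  ⟹  B + C = -4  ✓
Hence u(x, y) = - 3 x y - 3 e^{x y} - e^{x + y}.

Answer: u(x, y) = - 3 x y - 3 e^{x y} - e^{x + y}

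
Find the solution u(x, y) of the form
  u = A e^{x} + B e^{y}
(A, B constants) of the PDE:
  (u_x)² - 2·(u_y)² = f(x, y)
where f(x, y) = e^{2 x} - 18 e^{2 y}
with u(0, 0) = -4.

Substitute the ansatz u = A e^{x} + B e^{y} into the left-hand side.
Derivatives of the ansatz:
  u_x = A e^{x}
  u_y = B e^{y}
Term by term:
  (u_x)² = A^{2} e^{2 x}
  -2·(u_y)² = - 2 B^{2} e^{2 y}
So the left-hand side equals
  A^{2} e^{2 x} - 2 B^{2} e^{2 y}
This must equal f(x, y) = e^{2 x} - 18 e^{2 y} identically.
Matching coefficients of the independent functions:
  [e^{2 x}]:  A^{2} = 1
  [e^{2 y}]:  - 2 B^{2} = -18
These equations allow (A, B) = (-1, -3) or (-1, 3) or (1, -3) or (1, 3).
Impose the point condition(s):
  u(0, 0) = -4  ⟹  A + B = -4
Only A = -1, B = -3 satisfies everything.
Hence u(x, y) = - e^{x} - 3 e^{y}.

Answer: u(x, y) = - e^{x} - 3 e^{y}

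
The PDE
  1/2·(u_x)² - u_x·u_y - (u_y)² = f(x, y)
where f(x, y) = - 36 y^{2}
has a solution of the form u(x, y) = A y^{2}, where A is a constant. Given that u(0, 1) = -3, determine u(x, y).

Substitute the ansatz u = A y^{2} into the left-hand side.
Derivatives of the ansatz:
  u_x = 0
  u_y = 2 A y
Term by term:
  1/2·(u_x)² = 0
  -u_x·u_y = 0
  -(u_y)² = - 4 A^{2} y^{2}
So the left-hand side equals
  - 4 A^{2} y^{2}
This must equal f(x, y) = - 36 y^{2} identically.
Matching coefficients of the independent functions:
  [y^{2}]:  - 4 A^{2} = -36
These equations allow (A) = (-3) or (3).
Impose the point condition(s):
  u(0, 1) = -3  ⟹  A = -3
Only A = -3 satisfies everything.
Hence u(x, y) = - 3 y^{2}.

Answer: u(x, y) = - 3 y^{2}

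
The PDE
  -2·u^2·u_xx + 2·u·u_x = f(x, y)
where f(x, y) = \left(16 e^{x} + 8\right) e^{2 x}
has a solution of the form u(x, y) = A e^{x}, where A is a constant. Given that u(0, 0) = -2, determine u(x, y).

Substitute the ansatz u = A e^{x} into the left-hand side.
Derivatives of the ansatz:
  u_xx = A e^{x}
  u_x = A e^{x}
Term by term:
  -2·u^2·u_xx = - 2 A^{3} e^{3 x}
  2·u·u_x = 2 A^{2} e^{2 x}
So the left-hand side equals
  - 2 A^{3} e^{3 x} + 2 A^{2} e^{2 x}
This must equal f(x, y) = \left(16 e^{x} + 8\right) e^{2 x} identically.
Matching coefficients of the independent functions:
  [e^{2 x}]:  2 A^{2} = 8
  [e^{3 x}]:  - 2 A^{3} = 16
Solving: A = -2.
Check against the point condition:
  u(0, 0) = -2  ⟹  A = -2  ✓
Hence u(x, y) = - 2 e^{x}.

Answer: u(x, y) = - 2 e^{x}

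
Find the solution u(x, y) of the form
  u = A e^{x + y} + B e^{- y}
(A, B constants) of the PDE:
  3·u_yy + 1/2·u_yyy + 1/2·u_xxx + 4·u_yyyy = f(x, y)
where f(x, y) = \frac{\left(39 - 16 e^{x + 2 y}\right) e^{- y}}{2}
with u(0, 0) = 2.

Answer: u(x, y) = - e^{x + y} + 3 e^{- y}

Derivation:
Substitute the ansatz u = A e^{x + y} + B e^{- y} into the left-hand side.
Derivatives of the ansatz:
  u_yy = A e^{x} e^{y} + B e^{- y}
  u_yyy = A e^{x} e^{y} - B e^{- y}
  u_xxx = A e^{x} e^{y}
  u_yyyy = A e^{x} e^{y} + B e^{- y}
Term by term:
  3·u_yy = 3 A e^{x} e^{y} + 3 B e^{- y}
  1/2·u_yyy = \frac{A e^{x} e^{y}}{2} - \frac{B e^{- y}}{2}
  1/2·u_xxx = \frac{A e^{x} e^{y}}{2}
  4·u_yyyy = 4 A e^{x} e^{y} + 4 B e^{- y}
So the left-hand side equals
  8 A e^{x} e^{y} + \frac{13 B e^{- y}}{2}
This must equal f(x, y) identically; expanded, f = - 8 e^{x} e^{y} + \frac{39 e^{- y}}{2}.
Matching coefficients of the independent functions:
  [e^{x} e^{y}]:  8 A = -8
  [e^{- y}]:  \frac{13 B}{2} = \frac{39}{2}
Solving: A = -1, B = 3.
Check against the point condition:
  u(0, 0) = 2  ⟹  A + B = 2  ✓
Hence u(x, y) = - e^{x + y} + 3 e^{- y}.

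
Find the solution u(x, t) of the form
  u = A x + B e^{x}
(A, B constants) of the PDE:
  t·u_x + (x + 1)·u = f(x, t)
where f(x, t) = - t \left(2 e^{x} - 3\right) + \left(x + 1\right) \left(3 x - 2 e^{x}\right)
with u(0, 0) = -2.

Substitute the ansatz u = A x + B e^{x} into the left-hand side.
Derivatives of the ansatz:
  u_x = A + B e^{x}
Term by term:
  t·u_x = A t + B t e^{x}
  (x + 1)·u = A x^{2} + A x + B x e^{x} + B e^{x}
So the left-hand side equals
  A t + A x^{2} + A x + B t e^{x} + B x e^{x} + B e^{x}
This must equal f(x, t) identically; expanded, f = - 2 t e^{x} + 3 t + 3 x^{2} - 2 x e^{x} + 3 x - 2 e^{x}.
Matching coefficients of the independent functions:
  [t, x, x^{2}]:  A = 3
  [t e^{x}, x e^{x}, e^{x}]:  B = -2
Solving: A = 3, B = -2.
Check against the point condition:
  u(0, 0) = -2  ⟹  B = -2  ✓
Hence u(x, t) = 3 x - 2 e^{x}.

Answer: u(x, t) = 3 x - 2 e^{x}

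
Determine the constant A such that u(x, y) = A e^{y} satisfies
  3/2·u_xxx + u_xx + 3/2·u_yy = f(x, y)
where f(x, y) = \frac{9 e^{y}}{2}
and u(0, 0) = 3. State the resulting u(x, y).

Substitute the ansatz u = A e^{y} into the left-hand side.
Derivatives of the ansatz:
  u_xxx = 0
  u_xx = 0
  u_yy = A e^{y}
Term by term:
  3/2·u_xxx = 0
  u_xx = 0
  3/2·u_yy = \frac{3 A e^{y}}{2}
So the left-hand side equals
  \frac{3 A e^{y}}{2}
This must equal f(x, y) = \frac{9 e^{y}}{2} identically.
Matching coefficients of the independent functions:
  [e^{y}]:  \frac{3 A}{2} = \frac{9}{2}
Solving: A = 3.
Check against the point condition:
  u(0, 0) = 3  ⟹  A = 3  ✓
Hence u(x, y) = 3 e^{y}.

Answer: u(x, y) = 3 e^{y}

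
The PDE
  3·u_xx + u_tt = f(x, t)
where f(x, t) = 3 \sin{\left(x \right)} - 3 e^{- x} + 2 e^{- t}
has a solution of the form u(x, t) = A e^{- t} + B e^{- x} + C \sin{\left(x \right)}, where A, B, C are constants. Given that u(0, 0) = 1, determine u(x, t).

Substitute the ansatz u = A e^{- t} + B e^{- x} + C \sin{\left(x \right)} into the left-hand side.
Derivatives of the ansatz:
  u_xx = B e^{- x} - C \sin{\left(x \right)}
  u_tt = A e^{- t}
Term by term:
  3·u_xx = 3 B e^{- x} - 3 C \sin{\left(x \right)}
  u_tt = A e^{- t}
So the left-hand side equals
  A e^{- t} + 3 B e^{- x} - 3 C \sin{\left(x \right)}
This must equal f(x, t) = 3 \sin{\left(x \right)} - 3 e^{- x} + 2 e^{- t} identically.
Matching coefficients of the independent functions:
  [e^{- t}]:  A = 2
  [e^{- x}]:  3 B = -3
  [\sin{\left(x \right)}]:  - 3 C = 3
Solving: A = 2, B = -1, C = -1.
Check against the point condition:
  u(0, 0) = 1  ⟹  A + B = 1  ✓
Hence u(x, t) = - \sin{\left(x \right)} - e^{- x} + 2 e^{- t}.

Answer: u(x, t) = - \sin{\left(x \right)} - e^{- x} + 2 e^{- t}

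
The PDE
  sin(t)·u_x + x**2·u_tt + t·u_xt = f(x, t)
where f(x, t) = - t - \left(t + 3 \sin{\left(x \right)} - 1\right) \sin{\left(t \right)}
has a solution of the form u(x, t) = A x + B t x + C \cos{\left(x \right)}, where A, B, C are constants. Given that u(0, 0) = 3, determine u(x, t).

Substitute the ansatz u = A x + B t x + C \cos{\left(x \right)} into the left-hand side.
Derivatives of the ansatz:
  u_x = A + B t - C \sin{\left(x \right)}
  u_tt = 0
  u_xt = B
Term by term:
  sin(t)·u_x = A \sin{\left(t \right)} + B t \sin{\left(t \right)} - C \sin{\left(t \right)} \sin{\left(x \right)}
  x**2·u_tt = 0
  t·u_xt = B t
So the left-hand side equals
  A \sin{\left(t \right)} + B t \sin{\left(t \right)} + B t - C \sin{\left(t \right)} \sin{\left(x \right)}
This must equal f(x, t) identically; expanded, f = - t \sin{\left(t \right)} - t - 3 \sin{\left(t \right)} \sin{\left(x \right)} + \sin{\left(t \right)}.
Matching coefficients of the independent functions:
  [t, t \sin{\left(t \right)}]:  B = -1
  [\sin{\left(t \right)} \sin{\left(x \right)}]:  - C = -3
  [\sin{\left(t \right)}]:  A = 1
Solving: A = 1, B = -1, C = 3.
Check against the point condition:
  u(0, 0) = 3  ⟹  C = 3  ✓
Hence u(x, t) = - t x + x + 3 \cos{\left(x \right)}.

Answer: u(x, t) = - t x + x + 3 \cos{\left(x \right)}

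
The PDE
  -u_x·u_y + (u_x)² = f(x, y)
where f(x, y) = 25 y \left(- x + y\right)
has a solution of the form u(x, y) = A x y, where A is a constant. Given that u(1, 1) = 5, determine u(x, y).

Substitute the ansatz u = A x y into the left-hand side.
Derivatives of the ansatz:
  u_x = A y
  u_y = A x
Term by term:
  -u_x·u_y = - A^{2} x y
  (u_x)² = A^{2} y^{2}
So the left-hand side equals
  - A^{2} x y + A^{2} y^{2}
This must equal f(x, y) identically; expanded, f = - 25 x y + 25 y^{2}.
Matching coefficients of the independent functions:
  [y^{2}]:  A^{2} = 25
  [x y]:  - A^{2} = -25
These equations allow (A) = (-5) or (5).
Impose the point condition(s):
  u(1, 1) = 5  ⟹  A = 5
Only A = 5 satisfies everything.
Hence u(x, y) = 5 x y.

Answer: u(x, y) = 5 x y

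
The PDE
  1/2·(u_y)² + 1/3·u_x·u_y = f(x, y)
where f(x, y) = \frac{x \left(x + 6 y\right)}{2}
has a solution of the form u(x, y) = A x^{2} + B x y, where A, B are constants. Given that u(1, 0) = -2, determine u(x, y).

Answer: u(x, y) = - 2 x^{2} + 3 x y

Derivation:
Substitute the ansatz u = A x^{2} + B x y into the left-hand side.
Derivatives of the ansatz:
  u_y = B x
  u_x = 2 A x + B y
Term by term:
  1/2·(u_y)² = \frac{B^{2} x^{2}}{2}
  1/3·u_x·u_y = \frac{2 A B x^{2}}{3} + \frac{B^{2} x y}{3}
So the left-hand side equals
  \frac{2 A B x^{2}}{3} + \frac{B^{2} x^{2}}{2} + \frac{B^{2} x y}{3}
This must equal f(x, y) identically; expanded, f = \frac{x^{2}}{2} + 3 x y.
Matching coefficients of the independent functions:
  [x^{2}]:  \frac{2 A B}{3} + \frac{B^{2}}{2} = \frac{1}{2}
  [x y]:  \frac{B^{2}}{3} = 3
These equations allow (A, B) = (-2, 3) or (2, -3).
Impose the point condition(s):
  u(1, 0) = -2  ⟹  A = -2
Only A = -2, B = 3 satisfies everything.
Hence u(x, y) = - 2 x^{2} + 3 x y.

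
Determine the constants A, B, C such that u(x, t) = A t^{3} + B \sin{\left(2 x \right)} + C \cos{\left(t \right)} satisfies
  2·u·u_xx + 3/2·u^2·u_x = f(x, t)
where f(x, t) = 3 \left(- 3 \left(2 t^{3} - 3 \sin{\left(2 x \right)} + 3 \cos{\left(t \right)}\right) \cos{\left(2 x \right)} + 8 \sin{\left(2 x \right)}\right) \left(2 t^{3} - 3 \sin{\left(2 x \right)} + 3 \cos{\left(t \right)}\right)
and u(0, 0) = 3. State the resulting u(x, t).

Substitute the ansatz u = A t^{3} + B \sin{\left(2 x \right)} + C \cos{\left(t \right)} into the left-hand side.
Derivatives of the ansatz:
  u_xx = - 4 B \sin{\left(2 x \right)}
  u_x = 2 B \cos{\left(2 x \right)}
Term by term:
  2·u·u_xx = - 8 A B t^{3} \sin{\left(2 x \right)} - 8 B^{2} \sin^{2}{\left(2 x \right)} - 8 B C \sin{\left(2 x \right)} \cos{\left(t \right)}
  3/2·u^2·u_x = 3 A^{2} B t^{6} \cos{\left(2 x \right)} + 6 A B^{2} t^{3} \sin{\left(2 x \right)} \cos{\left(2 x \right)} + 6 A B C t^{3} \cos{\left(t \right)} \cos{\left(2 x \right)} + 3 B^{3} \sin^{2}{\left(2 x \right)} \cos{\left(2 x \right)} + 6 B^{2} C \sin{\left(2 x \right)} \cos{\left(t \right)} \cos{\left(2 x \right)} + 3 B C^{2} \cos^{2}{\left(t \right)} \cos{\left(2 x \right)}
So the left-hand side equals
  3 A^{2} B t^{6} \cos{\left(2 x \right)} + 6 A B^{2} t^{3} \sin{\left(2 x \right)} \cos{\left(2 x \right)} + 6 A B C t^{3} \cos{\left(t \right)} \cos{\left(2 x \right)} - 8 A B t^{3} \sin{\left(2 x \right)} + 3 B^{3} \sin^{2}{\left(2 x \right)} \cos{\left(2 x \right)} + 6 B^{2} C \sin{\left(2 x \right)} \cos{\left(t \right)} \cos{\left(2 x \right)} - 8 B^{2} \sin^{2}{\left(2 x \right)} + 3 B C^{2} \cos^{2}{\left(t \right)} \cos{\left(2 x \right)} - 8 B C \sin{\left(2 x \right)} \cos{\left(t \right)}
This must equal f(x, t) identically; expanded, f = - 36 t^{6} \cos{\left(2 x \right)} + 108 t^{3} \sin{\left(2 x \right)} \cos{\left(2 x \right)} + 48 t^{3} \sin{\left(2 x \right)} - 108 t^{3} \cos{\left(t \right)} \cos{\left(2 x \right)} - 81 \sin^{2}{\left(2 x \right)} \cos{\left(2 x \right)} - 72 \sin^{2}{\left(2 x \right)} + 162 \sin{\left(2 x \right)} \cos{\left(t \right)} \cos{\left(2 x \right)} + 72 \sin{\left(2 x \right)} \cos{\left(t \right)} - 81 \cos^{2}{\left(t \right)} \cos{\left(2 x \right)}.
Matching coefficients of the independent functions:
  [t^{3} \sin{\left(2 x \right)}]:  - 8 A B = 48
  [t^{6} \cos{\left(2 x \right)}]:  3 A^{2} B = -36
  [\sin{\left(2 x \right)} \cos{\left(t \right)}]:  - 8 B C = 72
  [\sin^{2}{\left(2 x \right)} \cos{\left(2 x \right)}]:  3 B^{3} = -81
  [\cos^{2}{\left(t \right)} \cos{\left(2 x \right)}]:  3 B C^{2} = -81
  [t^{3} \sin{\left(2 x \right)} \cos{\left(2 x \right)}]:  6 A B^{2} = 108
  [t^{3} \cos{\left(t \right)} \cos{\left(2 x \right)}]:  6 A B C = -108
  [\sin{\left(2 x \right)} \cos{\left(t \right)} \cos{\left(2 x \right)}]:  6 B^{2} C = 162
  [\sin^{2}{\left(2 x \right)}]:  - 8 B^{2} = -72
Solving: A = 2, B = -3, C = 3.
Check against the point condition:
  u(0, 0) = 3  ⟹  C = 3  ✓
Hence u(x, t) = 2 t^{3} - 3 \sin{\left(2 x \right)} + 3 \cos{\left(t \right)}.

Answer: u(x, t) = 2 t^{3} - 3 \sin{\left(2 x \right)} + 3 \cos{\left(t \right)}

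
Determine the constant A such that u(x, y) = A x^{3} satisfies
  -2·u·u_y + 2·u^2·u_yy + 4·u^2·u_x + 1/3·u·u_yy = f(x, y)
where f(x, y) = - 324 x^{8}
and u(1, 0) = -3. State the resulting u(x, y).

Answer: u(x, y) = - 3 x^{3}

Derivation:
Substitute the ansatz u = A x^{3} into the left-hand side.
Derivatives of the ansatz:
  u_y = 0
  u_yy = 0
  u_x = 3 A x^{2}
Term by term:
  -2·u·u_y = 0
  2·u^2·u_yy = 0
  4·u^2·u_x = 12 A^{3} x^{8}
  1/3·u·u_yy = 0
So the left-hand side equals
  12 A^{3} x^{8}
This must equal f(x, y) = - 324 x^{8} identically.
Matching coefficients of the independent functions:
  [x^{8}]:  12 A^{3} = -324
Solving: A = -3.
Check against the point condition:
  u(1, 0) = -3  ⟹  A = -3  ✓
Hence u(x, y) = - 3 x^{3}.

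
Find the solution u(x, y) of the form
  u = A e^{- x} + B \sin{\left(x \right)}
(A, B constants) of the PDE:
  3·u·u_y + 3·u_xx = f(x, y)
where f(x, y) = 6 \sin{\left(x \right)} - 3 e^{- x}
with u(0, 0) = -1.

Substitute the ansatz u = A e^{- x} + B \sin{\left(x \right)} into the left-hand side.
Derivatives of the ansatz:
  u_y = 0
  u_xx = A e^{- x} - B \sin{\left(x \right)}
Term by term:
  3·u·u_y = 0
  3·u_xx = 3 A e^{- x} - 3 B \sin{\left(x \right)}
So the left-hand side equals
  3 A e^{- x} - 3 B \sin{\left(x \right)}
This must equal f(x, y) = 6 \sin{\left(x \right)} - 3 e^{- x} identically.
Matching coefficients of the independent functions:
  [e^{- x}]:  3 A = -3
  [\sin{\left(x \right)}]:  - 3 B = 6
Solving: A = -1, B = -2.
Check against the point condition:
  u(0, 0) = -1  ⟹  A = -1  ✓
Hence u(x, y) = - 2 \sin{\left(x \right)} - e^{- x}.

Answer: u(x, y) = - 2 \sin{\left(x \right)} - e^{- x}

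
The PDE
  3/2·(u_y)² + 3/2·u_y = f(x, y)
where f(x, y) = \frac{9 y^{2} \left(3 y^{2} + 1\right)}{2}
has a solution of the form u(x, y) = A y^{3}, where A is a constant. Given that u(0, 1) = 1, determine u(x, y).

Substitute the ansatz u = A y^{3} into the left-hand side.
Derivatives of the ansatz:
  u_y = 3 A y^{2}
Term by term:
  3/2·(u_y)² = \frac{27 A^{2} y^{4}}{2}
  3/2·u_y = \frac{9 A y^{2}}{2}
So the left-hand side equals
  \frac{27 A^{2} y^{4}}{2} + \frac{9 A y^{2}}{2}
This must equal f(x, y) identically; expanded, f = \frac{27 y^{4}}{2} + \frac{9 y^{2}}{2}.
Matching coefficients of the independent functions:
  [y^{2}]:  \frac{9 A}{2} = \frac{9}{2}
  [y^{4}]:  \frac{27 A^{2}}{2} = \frac{27}{2}
Solving: A = 1.
Check against the point condition:
  u(0, 1) = 1  ⟹  A = 1  ✓
Hence u(x, y) = y^{3}.

Answer: u(x, y) = y^{3}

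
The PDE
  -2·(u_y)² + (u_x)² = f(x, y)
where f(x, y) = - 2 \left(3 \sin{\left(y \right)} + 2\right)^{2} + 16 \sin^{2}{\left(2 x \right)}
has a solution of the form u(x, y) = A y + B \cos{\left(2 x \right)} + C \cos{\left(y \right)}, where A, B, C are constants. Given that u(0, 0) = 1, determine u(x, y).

Substitute the ansatz u = A y + B \cos{\left(2 x \right)} + C \cos{\left(y \right)} into the left-hand side.
Derivatives of the ansatz:
  u_y = A - C \sin{\left(y \right)}
  u_x = - 2 B \sin{\left(2 x \right)}
Term by term:
  -2·(u_y)² = - 2 A^{2} + 4 A C \sin{\left(y \right)} - 2 C^{2} \sin^{2}{\left(y \right)}
  (u_x)² = 4 B^{2} \sin^{2}{\left(2 x \right)}
So the left-hand side equals
  - 2 A^{2} + 4 A C \sin{\left(y \right)} + 4 B^{2} \sin^{2}{\left(2 x \right)} - 2 C^{2} \sin^{2}{\left(y \right)}
This must equal f(x, y) identically; expanded, f = 16 \sin^{2}{\left(2 x \right)} - 18 \sin^{2}{\left(y \right)} - 24 \sin{\left(y \right)} - 8.
Matching coefficients of the independent functions:
  [constant term]:  - 2 A^{2} = -8
  [\sin^{2}{\left(2 x \right)}]:  4 B^{2} = 16
  [\sin{\left(y \right)}]:  4 A C = -24
  [\sin^{2}{\left(y \right)}]:  - 2 C^{2} = -18
These equations allow (A, B, C) = (-2, -2, 3) or (-2, 2, 3) or (2, -2, -3) or (2, 2, -3).
Impose the point condition(s):
  u(0, 0) = 1  ⟹  B + C = 1
Only A = -2, B = -2, C = 3 satisfies everything.
Hence u(x, y) = - 2 y - 2 \cos{\left(2 x \right)} + 3 \cos{\left(y \right)}.

Answer: u(x, y) = - 2 y - 2 \cos{\left(2 x \right)} + 3 \cos{\left(y \right)}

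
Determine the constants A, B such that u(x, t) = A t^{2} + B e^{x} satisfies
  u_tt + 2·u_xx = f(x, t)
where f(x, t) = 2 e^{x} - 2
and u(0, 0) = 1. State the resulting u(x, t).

Answer: u(x, t) = - t^{2} + e^{x}

Derivation:
Substitute the ansatz u = A t^{2} + B e^{x} into the left-hand side.
Derivatives of the ansatz:
  u_tt = 2 A
  u_xx = B e^{x}
Term by term:
  u_tt = 2 A
  2·u_xx = 2 B e^{x}
So the left-hand side equals
  2 A + 2 B e^{x}
This must equal f(x, t) = 2 e^{x} - 2 identically.
Matching coefficients of the independent functions:
  [constant term]:  2 A = -2
  [e^{x}]:  2 B = 2
Solving: A = -1, B = 1.
Check against the point condition:
  u(0, 0) = 1  ⟹  B = 1  ✓
Hence u(x, t) = - t^{2} + e^{x}.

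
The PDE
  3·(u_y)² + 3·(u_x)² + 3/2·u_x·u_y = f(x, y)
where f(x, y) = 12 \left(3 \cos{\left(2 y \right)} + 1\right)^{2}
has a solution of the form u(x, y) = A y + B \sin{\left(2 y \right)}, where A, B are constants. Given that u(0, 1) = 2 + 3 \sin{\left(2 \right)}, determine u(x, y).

Substitute the ansatz u = A y + B \sin{\left(2 y \right)} into the left-hand side.
Derivatives of the ansatz:
  u_y = A + 2 B \cos{\left(2 y \right)}
  u_x = 0
Term by term:
  3·(u_y)² = 3 A^{2} + 12 A B \cos{\left(2 y \right)} + 12 B^{2} \cos^{2}{\left(2 y \right)}
  3·(u_x)² = 0
  3/2·u_x·u_y = 0
So the left-hand side equals
  3 A^{2} + 12 A B \cos{\left(2 y \right)} + 12 B^{2} \cos^{2}{\left(2 y \right)}
This must equal f(x, y) identically; expanded, f = 108 \cos^{2}{\left(2 y \right)} + 72 \cos{\left(2 y \right)} + 12.
Matching coefficients of the independent functions:
  [constant term]:  3 A^{2} = 12
  [\cos{\left(2 y \right)}]:  12 A B = 72
  [\cos^{2}{\left(2 y \right)}]:  12 B^{2} = 108
These equations allow (A, B) = (-2, -3) or (2, 3).
Impose the point condition(s):
  u(0, 1) = 2 + 3 \sin{\left(2 \right)}  ⟹  A + B \sin{\left(2 \right)} = 2 + 3 \sin{\left(2 \right)}
Only A = 2, B = 3 satisfies everything.
Hence u(x, y) = 2 y + 3 \sin{\left(2 y \right)}.

Answer: u(x, y) = 2 y + 3 \sin{\left(2 y \right)}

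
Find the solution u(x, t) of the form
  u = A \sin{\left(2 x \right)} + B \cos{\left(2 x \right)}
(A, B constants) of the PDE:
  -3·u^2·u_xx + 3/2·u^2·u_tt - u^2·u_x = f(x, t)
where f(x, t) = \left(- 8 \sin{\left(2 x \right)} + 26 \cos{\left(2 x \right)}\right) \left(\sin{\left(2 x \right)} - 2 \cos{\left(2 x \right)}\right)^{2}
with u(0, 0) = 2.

Answer: u(x, t) = - \sin{\left(2 x \right)} + 2 \cos{\left(2 x \right)}

Derivation:
Substitute the ansatz u = A \sin{\left(2 x \right)} + B \cos{\left(2 x \right)} into the left-hand side.
Derivatives of the ansatz:
  u_xx = - 4 A \sin{\left(2 x \right)} - 4 B \cos{\left(2 x \right)}
  u_tt = 0
  u_x = 2 A \cos{\left(2 x \right)} - 2 B \sin{\left(2 x \right)}
Term by term:
  -3·u^2·u_xx = 12 A^{3} \sin^{3}{\left(2 x \right)} + 36 A^{2} B \sin^{2}{\left(2 x \right)} \cos{\left(2 x \right)} + 36 A B^{2} \sin{\left(2 x \right)} \cos^{2}{\left(2 x \right)} + 12 B^{3} \cos^{3}{\left(2 x \right)}
  3/2·u^2·u_tt = 0
  -u^2·u_x = - 2 A^{3} \sin^{2}{\left(2 x \right)} \cos{\left(2 x \right)} + 2 A^{2} B \sin^{3}{\left(2 x \right)} - 4 A^{2} B \sin{\left(2 x \right)} \cos^{2}{\left(2 x \right)} + 4 A B^{2} \sin^{2}{\left(2 x \right)} \cos{\left(2 x \right)} - 2 A B^{2} \cos^{3}{\left(2 x \right)} + 2 B^{3} \sin{\left(2 x \right)} \cos^{2}{\left(2 x \right)}
So the left-hand side equals
  12 A^{3} \sin^{3}{\left(2 x \right)} - 2 A^{3} \sin^{2}{\left(2 x \right)} \cos{\left(2 x \right)} + 2 A^{2} B \sin^{3}{\left(2 x \right)} + 36 A^{2} B \sin^{2}{\left(2 x \right)} \cos{\left(2 x \right)} - 4 A^{2} B \sin{\left(2 x \right)} \cos^{2}{\left(2 x \right)} + 4 A B^{2} \sin^{2}{\left(2 x \right)} \cos{\left(2 x \right)} + 36 A B^{2} \sin{\left(2 x \right)} \cos^{2}{\left(2 x \right)} - 2 A B^{2} \cos^{3}{\left(2 x \right)} + 2 B^{3} \sin{\left(2 x \right)} \cos^{2}{\left(2 x \right)} + 12 B^{3} \cos^{3}{\left(2 x \right)}
This must equal f(x, t) identically; expanded, f = - 8 \sin^{3}{\left(2 x \right)} + 58 \sin^{2}{\left(2 x \right)} \cos{\left(2 x \right)} - 136 \sin{\left(2 x \right)} \cos^{2}{\left(2 x \right)} + 104 \cos^{3}{\left(2 x \right)}.
Matching coefficients of the independent functions:
  [\sin{\left(2 x \right)} \cos^{2}{\left(2 x \right)}]:  - 4 A^{2} B + 36 A B^{2} + 2 B^{3} = -136
  [\sin^{2}{\left(2 x \right)} \cos{\left(2 x \right)}]:  - 2 A^{3} + 36 A^{2} B + 4 A B^{2} = 58
  [\sin^{3}{\left(2 x \right)}]:  12 A^{3} + 2 A^{2} B = -8
  [\cos^{3}{\left(2 x \right)}]:  - 2 A B^{2} + 12 B^{3} = 104
Solving: A = -1, B = 2.
Check against the point condition:
  u(0, 0) = 2  ⟹  B = 2  ✓
Hence u(x, t) = - \sin{\left(2 x \right)} + 2 \cos{\left(2 x \right)}.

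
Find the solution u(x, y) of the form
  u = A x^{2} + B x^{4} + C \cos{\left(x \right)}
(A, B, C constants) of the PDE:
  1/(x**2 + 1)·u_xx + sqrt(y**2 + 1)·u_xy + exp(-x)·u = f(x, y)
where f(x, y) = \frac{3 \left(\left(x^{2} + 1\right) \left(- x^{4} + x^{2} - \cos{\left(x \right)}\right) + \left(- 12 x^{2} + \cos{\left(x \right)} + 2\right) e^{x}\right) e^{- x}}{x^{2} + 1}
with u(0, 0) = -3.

Substitute the ansatz u = A x^{2} + B x^{4} + C \cos{\left(x \right)} into the left-hand side.
Derivatives of the ansatz:
  u_xx = 2 A + 12 B x^{2} - C \cos{\left(x \right)}
  u_xy = 0
Term by term:
  1/(x**2 + 1)·u_xx = \frac{2 A}{x^{2} + 1} + \frac{12 B x^{2}}{x^{2} + 1} - \frac{C \cos{\left(x \right)}}{x^{2} + 1}
  sqrt(y**2 + 1)·u_xy = 0
  exp(-x)·u = A x^{2} e^{- x} + B x^{4} e^{- x} + C e^{- x} \cos{\left(x \right)}
So the left-hand side equals
  A x^{2} e^{- x} + \frac{2 A}{x^{2} + 1} + B x^{4} e^{- x} + \frac{12 B x^{2}}{x^{2} + 1} + C e^{- x} \cos{\left(x \right)} - \frac{C \cos{\left(x \right)}}{x^{2} + 1}
This must equal f(x, y) identically; expanded, f = - 3 x^{4} e^{- x} + 3 x^{2} e^{- x} - \frac{36 x^{2}}{x^{2} + 1} - 3 e^{- x} \cos{\left(x \right)} + \frac{3 \cos{\left(x \right)}}{x^{2} + 1} + \frac{6}{x^{2} + 1}.
Matching coefficients of the independent functions:
  [\frac{x^{2}}{x^{2} + 1}]:  12 B = -36
  [x^{2} e^{- x}]:  A = 3
  [x^{4} e^{- x}]:  B = -3
  [\frac{\cos{\left(x \right)}}{x^{2} + 1}]:  - C = 3
  [e^{- x} \cos{\left(x \right)}]:  C = -3
  [\frac{1}{x^{2} + 1}]:  2 A = 6
Solving: A = 3, B = -3, C = -3.
Check against the point condition:
  u(0, 0) = -3  ⟹  C = -3  ✓
Hence u(x, y) = - 3 x^{4} + 3 x^{2} - 3 \cos{\left(x \right)}.

Answer: u(x, y) = - 3 x^{4} + 3 x^{2} - 3 \cos{\left(x \right)}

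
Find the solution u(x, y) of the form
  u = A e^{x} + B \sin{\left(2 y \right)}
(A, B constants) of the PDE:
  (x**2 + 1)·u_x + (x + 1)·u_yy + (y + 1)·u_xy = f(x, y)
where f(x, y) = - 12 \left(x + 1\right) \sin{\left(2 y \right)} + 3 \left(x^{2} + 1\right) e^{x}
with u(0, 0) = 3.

Answer: u(x, y) = 3 e^{x} + 3 \sin{\left(2 y \right)}

Derivation:
Substitute the ansatz u = A e^{x} + B \sin{\left(2 y \right)} into the left-hand side.
Derivatives of the ansatz:
  u_x = A e^{x}
  u_yy = - 4 B \sin{\left(2 y \right)}
  u_xy = 0
Term by term:
  (x**2 + 1)·u_x = A x^{2} e^{x} + A e^{x}
  (x + 1)·u_yy = - 4 B x \sin{\left(2 y \right)} - 4 B \sin{\left(2 y \right)}
  (y + 1)·u_xy = 0
So the left-hand side equals
  A x^{2} e^{x} + A e^{x} - 4 B x \sin{\left(2 y \right)} - 4 B \sin{\left(2 y \right)}
This must equal f(x, y) identically; expanded, f = 3 x^{2} e^{x} - 12 x \sin{\left(2 y \right)} + 3 e^{x} - 12 \sin{\left(2 y \right)}.
Matching coefficients of the independent functions:
  [x \sin{\left(2 y \right)}, \sin{\left(2 y \right)}]:  - 4 B = -12
  [x^{2} e^{x}, e^{x}]:  A = 3
Solving: A = 3, B = 3.
Check against the point condition:
  u(0, 0) = 3  ⟹  A = 3  ✓
Hence u(x, y) = 3 e^{x} + 3 \sin{\left(2 y \right)}.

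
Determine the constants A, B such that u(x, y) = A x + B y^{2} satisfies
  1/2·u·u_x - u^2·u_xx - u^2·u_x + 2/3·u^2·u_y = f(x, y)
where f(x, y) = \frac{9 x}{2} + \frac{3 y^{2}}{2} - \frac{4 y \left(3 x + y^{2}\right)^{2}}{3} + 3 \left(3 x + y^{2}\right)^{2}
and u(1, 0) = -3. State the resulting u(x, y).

Substitute the ansatz u = A x + B y^{2} into the left-hand side.
Derivatives of the ansatz:
  u_x = A
  u_xx = 0
  u_y = 2 B y
Term by term:
  1/2·u·u_x = \frac{A^{2} x}{2} + \frac{A B y^{2}}{2}
  -u^2·u_xx = 0
  -u^2·u_x = - A^{3} x^{2} - 2 A^{2} B x y^{2} - A B^{2} y^{4}
  2/3·u^2·u_y = \frac{4 A^{2} B x^{2} y}{3} + \frac{8 A B^{2} x y^{3}}{3} + \frac{4 B^{3} y^{5}}{3}
So the left-hand side equals
  - A^{3} x^{2} + \frac{4 A^{2} B x^{2} y}{3} - 2 A^{2} B x y^{2} + \frac{A^{2} x}{2} + \frac{8 A B^{2} x y^{3}}{3} - A B^{2} y^{4} + \frac{A B y^{2}}{2} + \frac{4 B^{3} y^{5}}{3}
This must equal f(x, y) identically; expanded, f = - 12 x^{2} y + 27 x^{2} - 8 x y^{3} + 18 x y^{2} + \frac{9 x}{2} - \frac{4 y^{5}}{3} + 3 y^{4} + \frac{3 y^{2}}{2}.
Matching coefficients of the independent functions:
  [x]:  \frac{A^{2}}{2} = \frac{9}{2}
  [x^{2}]:  - A^{3} = 27
  [y^{2}]:  \frac{A B}{2} = \frac{3}{2}
  [y^{4}]:  - A B^{2} = 3
  [y^{5}]:  \frac{4 B^{3}}{3} = - \frac{4}{3}
  [x y^{2}]:  - 2 A^{2} B = 18
  [x y^{3}]:  \frac{8 A B^{2}}{3} = -8
  [x^{2} y]:  \frac{4 A^{2} B}{3} = -12
Solving: A = -3, B = -1.
Check against the point condition:
  u(1, 0) = -3  ⟹  A = -3  ✓
Hence u(x, y) = - 3 x - y^{2}.

Answer: u(x, y) = - 3 x - y^{2}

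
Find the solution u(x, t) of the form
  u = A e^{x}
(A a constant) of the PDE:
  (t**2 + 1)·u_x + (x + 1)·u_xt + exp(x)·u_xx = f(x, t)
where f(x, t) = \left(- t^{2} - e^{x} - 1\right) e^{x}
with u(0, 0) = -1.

Substitute the ansatz u = A e^{x} into the left-hand side.
Derivatives of the ansatz:
  u_x = A e^{x}
  u_xt = 0
  u_xx = A e^{x}
Term by term:
  (t**2 + 1)·u_x = A t^{2} e^{x} + A e^{x}
  (x + 1)·u_xt = 0
  exp(x)·u_xx = A e^{2 x}
So the left-hand side equals
  A t^{2} e^{x} + A e^{2 x} + A e^{x}
This must equal f(x, t) identically; expanded, f = - t^{2} e^{x} - e^{2 x} - e^{x}.
Matching coefficients of the independent functions:
  [t^{2} e^{x}, e^{x}, e^{2 x}]:  A = -1
Solving: A = -1.
Check against the point condition:
  u(0, 0) = -1  ⟹  A = -1  ✓
Hence u(x, t) = - e^{x}.

Answer: u(x, t) = - e^{x}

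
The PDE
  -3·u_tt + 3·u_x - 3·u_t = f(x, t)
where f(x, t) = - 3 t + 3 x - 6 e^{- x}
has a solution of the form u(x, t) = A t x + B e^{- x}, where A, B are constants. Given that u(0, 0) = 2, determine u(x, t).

Substitute the ansatz u = A t x + B e^{- x} into the left-hand side.
Derivatives of the ansatz:
  u_tt = 0
  u_x = A t - B e^{- x}
  u_t = A x
Term by term:
  -3·u_tt = 0
  3·u_x = 3 A t - 3 B e^{- x}
  -3·u_t = - 3 A x
So the left-hand side equals
  3 A t - 3 A x - 3 B e^{- x}
This must equal f(x, t) = - 3 t + 3 x - 6 e^{- x} identically.
Matching coefficients of the independent functions:
  [t]:  3 A = -3
  [x]:  - 3 A = 3
  [e^{- x}]:  - 3 B = -6
Solving: A = -1, B = 2.
Check against the point condition:
  u(0, 0) = 2  ⟹  B = 2  ✓
Hence u(x, t) = - t x + 2 e^{- x}.

Answer: u(x, t) = - t x + 2 e^{- x}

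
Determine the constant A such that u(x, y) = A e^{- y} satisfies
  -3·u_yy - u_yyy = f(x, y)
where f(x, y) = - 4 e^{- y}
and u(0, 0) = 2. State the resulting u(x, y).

Substitute the ansatz u = A e^{- y} into the left-hand side.
Derivatives of the ansatz:
  u_yy = A e^{- y}
  u_yyy = - A e^{- y}
Term by term:
  -3·u_yy = - 3 A e^{- y}
  -u_yyy = A e^{- y}
So the left-hand side equals
  - 2 A e^{- y}
This must equal f(x, y) = - 4 e^{- y} identically.
Matching coefficients of the independent functions:
  [e^{- y}]:  - 2 A = -4
Solving: A = 2.
Check against the point condition:
  u(0, 0) = 2  ⟹  A = 2  ✓
Hence u(x, y) = 2 e^{- y}.

Answer: u(x, y) = 2 e^{- y}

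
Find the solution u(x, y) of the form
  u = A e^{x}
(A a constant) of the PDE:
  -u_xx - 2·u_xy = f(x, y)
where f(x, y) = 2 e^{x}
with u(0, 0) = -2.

Substitute the ansatz u = A e^{x} into the left-hand side.
Derivatives of the ansatz:
  u_xx = A e^{x}
  u_xy = 0
Term by term:
  -u_xx = - A e^{x}
  -2·u_xy = 0
So the left-hand side equals
  - A e^{x}
This must equal f(x, y) = 2 e^{x} identically.
Matching coefficients of the independent functions:
  [e^{x}]:  - A = 2
Solving: A = -2.
Check against the point condition:
  u(0, 0) = -2  ⟹  A = -2  ✓
Hence u(x, y) = - 2 e^{x}.

Answer: u(x, y) = - 2 e^{x}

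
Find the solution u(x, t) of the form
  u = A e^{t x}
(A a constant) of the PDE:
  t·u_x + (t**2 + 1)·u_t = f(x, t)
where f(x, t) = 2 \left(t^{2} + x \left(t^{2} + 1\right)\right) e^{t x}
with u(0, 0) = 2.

Answer: u(x, t) = 2 e^{t x}

Derivation:
Substitute the ansatz u = A e^{t x} into the left-hand side.
Derivatives of the ansatz:
  u_x = A t e^{t x}
  u_t = A x e^{t x}
Term by term:
  t·u_x = A t^{2} e^{t x}
  (t**2 + 1)·u_t = A t^{2} x e^{t x} + A x e^{t x}
So the left-hand side equals
  A t^{2} x e^{t x} + A t^{2} e^{t x} + A x e^{t x}
This must equal f(x, t) identically; expanded, f = 2 t^{2} x e^{t x} + 2 t^{2} e^{t x} + 2 x e^{t x}.
Matching coefficients of the independent functions:
  [t^{2} e^{t x}, x e^{t x}, t^{2} x e^{t x}]:  A = 2
Solving: A = 2.
Check against the point condition:
  u(0, 0) = 2  ⟹  A = 2  ✓
Hence u(x, t) = 2 e^{t x}.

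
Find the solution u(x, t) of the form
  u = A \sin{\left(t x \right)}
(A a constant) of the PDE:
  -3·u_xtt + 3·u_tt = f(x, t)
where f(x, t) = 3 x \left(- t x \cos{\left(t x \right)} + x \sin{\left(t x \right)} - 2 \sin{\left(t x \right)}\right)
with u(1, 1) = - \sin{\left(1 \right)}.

Substitute the ansatz u = A \sin{\left(t x \right)} into the left-hand side.
Derivatives of the ansatz:
  u_xtt = - A t x^{2} \cos{\left(t x \right)} - 2 A x \sin{\left(t x \right)}
  u_tt = - A x^{2} \sin{\left(t x \right)}
Term by term:
  -3·u_xtt = 3 A t x^{2} \cos{\left(t x \right)} + 6 A x \sin{\left(t x \right)}
  3·u_tt = - 3 A x^{2} \sin{\left(t x \right)}
So the left-hand side equals
  3 A t x^{2} \cos{\left(t x \right)} - 3 A x^{2} \sin{\left(t x \right)} + 6 A x \sin{\left(t x \right)}
This must equal f(x, t) identically; expanded, f = - 3 t x^{2} \cos{\left(t x \right)} + 3 x^{2} \sin{\left(t x \right)} - 6 x \sin{\left(t x \right)}.
Matching coefficients of the independent functions:
  [x \sin{\left(t x \right)}]:  6 A = -6
  [x^{2} \sin{\left(t x \right)}]:  - 3 A = 3
  [t x^{2} \cos{\left(t x \right)}]:  3 A = -3
Solving: A = -1.
Check against the point condition:
  u(1, 1) = - \sin{\left(1 \right)}  ⟹  A \sin{\left(1 \right)} = - \sin{\left(1 \right)}  ✓
Hence u(x, t) = - \sin{\left(t x \right)}.

Answer: u(x, t) = - \sin{\left(t x \right)}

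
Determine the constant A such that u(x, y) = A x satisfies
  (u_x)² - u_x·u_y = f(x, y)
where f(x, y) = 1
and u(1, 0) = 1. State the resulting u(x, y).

Substitute the ansatz u = A x into the left-hand side.
Derivatives of the ansatz:
  u_x = A
  u_y = 0
Term by term:
  (u_x)² = A^{2}
  -u_x·u_y = 0
So the left-hand side equals
  A^{2}
This must equal f(x, y) = 1 identically.
Matching coefficients of the independent functions:
  [constant term]:  A^{2} = 1
These equations allow (A) = (-1) or (1).
Impose the point condition(s):
  u(1, 0) = 1  ⟹  A = 1
Only A = 1 satisfies everything.
Hence u(x, y) = x.

Answer: u(x, y) = x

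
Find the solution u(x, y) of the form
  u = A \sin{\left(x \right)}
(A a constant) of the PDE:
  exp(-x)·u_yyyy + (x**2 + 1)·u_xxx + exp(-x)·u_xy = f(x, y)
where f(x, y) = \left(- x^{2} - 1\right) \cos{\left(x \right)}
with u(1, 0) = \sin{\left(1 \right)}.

Substitute the ansatz u = A \sin{\left(x \right)} into the left-hand side.
Derivatives of the ansatz:
  u_yyyy = 0
  u_xxx = - A \cos{\left(x \right)}
  u_xy = 0
Term by term:
  exp(-x)·u_yyyy = 0
  (x**2 + 1)·u_xxx = - A x^{2} \cos{\left(x \right)} - A \cos{\left(x \right)}
  exp(-x)·u_xy = 0
So the left-hand side equals
  - A x^{2} \cos{\left(x \right)} - A \cos{\left(x \right)}
This must equal f(x, y) identically; expanded, f = - x^{2} \cos{\left(x \right)} - \cos{\left(x \right)}.
Matching coefficients of the independent functions:
  [x^{2} \cos{\left(x \right)}, \cos{\left(x \right)}]:  - A = -1
Solving: A = 1.
Check against the point condition:
  u(1, 0) = \sin{\left(1 \right)}  ⟹  A \sin{\left(1 \right)} = \sin{\left(1 \right)}  ✓
Hence u(x, y) = \sin{\left(x \right)}.

Answer: u(x, y) = \sin{\left(x \right)}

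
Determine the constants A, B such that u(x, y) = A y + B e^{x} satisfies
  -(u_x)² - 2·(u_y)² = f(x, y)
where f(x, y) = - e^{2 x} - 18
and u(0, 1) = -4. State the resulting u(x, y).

Substitute the ansatz u = A y + B e^{x} into the left-hand side.
Derivatives of the ansatz:
  u_x = B e^{x}
  u_y = A
Term by term:
  -(u_x)² = - B^{2} e^{2 x}
  -2·(u_y)² = - 2 A^{2}
So the left-hand side equals
  - 2 A^{2} - B^{2} e^{2 x}
This must equal f(x, y) = - e^{2 x} - 18 identically.
Matching coefficients of the independent functions:
  [constant term]:  - 2 A^{2} = -18
  [e^{2 x}]:  - B^{2} = -1
These equations allow (A, B) = (-3, -1) or (-3, 1) or (3, -1) or (3, 1).
Impose the point condition(s):
  u(0, 1) = -4  ⟹  A + B = -4
Only A = -3, B = -1 satisfies everything.
Hence u(x, y) = - 3 y - e^{x}.

Answer: u(x, y) = - 3 y - e^{x}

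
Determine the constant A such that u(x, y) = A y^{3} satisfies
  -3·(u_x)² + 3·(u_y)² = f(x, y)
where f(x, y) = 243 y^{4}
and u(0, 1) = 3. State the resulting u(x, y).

Substitute the ansatz u = A y^{3} into the left-hand side.
Derivatives of the ansatz:
  u_x = 0
  u_y = 3 A y^{2}
Term by term:
  -3·(u_x)² = 0
  3·(u_y)² = 27 A^{2} y^{4}
So the left-hand side equals
  27 A^{2} y^{4}
This must equal f(x, y) = 243 y^{4} identically.
Matching coefficients of the independent functions:
  [y^{4}]:  27 A^{2} = 243
These equations allow (A) = (-3) or (3).
Impose the point condition(s):
  u(0, 1) = 3  ⟹  A = 3
Only A = 3 satisfies everything.
Hence u(x, y) = 3 y^{3}.

Answer: u(x, y) = 3 y^{3}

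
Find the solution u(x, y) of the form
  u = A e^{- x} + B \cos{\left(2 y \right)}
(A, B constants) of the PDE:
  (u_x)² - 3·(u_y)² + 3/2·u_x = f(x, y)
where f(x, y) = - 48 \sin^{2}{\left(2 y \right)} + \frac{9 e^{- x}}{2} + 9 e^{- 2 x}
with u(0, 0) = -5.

Substitute the ansatz u = A e^{- x} + B \cos{\left(2 y \right)} into the left-hand side.
Derivatives of the ansatz:
  u_x = - A e^{- x}
  u_y = - 2 B \sin{\left(2 y \right)}
Term by term:
  (u_x)² = A^{2} e^{- 2 x}
  -3·(u_y)² = - 12 B^{2} \sin^{2}{\left(2 y \right)}
  3/2·u_x = - \frac{3 A e^{- x}}{2}
So the left-hand side equals
  A^{2} e^{- 2 x} - \frac{3 A e^{- x}}{2} - 12 B^{2} \sin^{2}{\left(2 y \right)}
This must equal f(x, y) = - 48 \sin^{2}{\left(2 y \right)} + \frac{9 e^{- x}}{2} + 9 e^{- 2 x} identically.
Matching coefficients of the independent functions:
  [e^{- 2 x}]:  A^{2} = 9
  [e^{- x}]:  - \frac{3 A}{2} = \frac{9}{2}
  [\sin^{2}{\left(2 y \right)}]:  - 12 B^{2} = -48
These equations allow (A, B) = (-3, -2) or (-3, 2).
Impose the point condition(s):
  u(0, 0) = -5  ⟹  A + B = -5
Only A = -3, B = -2 satisfies everything.
Hence u(x, y) = - 2 \cos{\left(2 y \right)} - 3 e^{- x}.

Answer: u(x, y) = - 2 \cos{\left(2 y \right)} - 3 e^{- x}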